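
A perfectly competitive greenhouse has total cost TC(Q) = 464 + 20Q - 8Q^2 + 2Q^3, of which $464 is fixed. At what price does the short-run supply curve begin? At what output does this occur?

$12 per unit, at Q = 2

Short-run supply begins at min AVC. From VC = 20Q - 8Q^2 + 2Q^3, AVC = 20 - 8Q + 2Q^2.
At the minimum of AVC, MC = AVC. MC = 20 - 16Q + 6Q^2; setting MC = AVC gives 4Q^2 - 8Q = 0, so Q = 2. min AVC = 12.
For P < $12 the firm produces nothing.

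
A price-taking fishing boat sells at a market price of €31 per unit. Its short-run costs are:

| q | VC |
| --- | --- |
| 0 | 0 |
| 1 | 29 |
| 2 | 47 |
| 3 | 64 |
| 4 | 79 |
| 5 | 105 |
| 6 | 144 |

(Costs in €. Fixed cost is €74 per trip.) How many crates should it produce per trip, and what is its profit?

q = 5; profit = -€24

Profit at each row (π = 31q − TC): q=0: -74; q=1: -72; q=2: -59; q=3: -45; q=4: -29; q=5: -24; q=6: -32.
Profit is maximized at q = 5. AVC there is 105/5 = €21 ≤ P, so producing beats shutting down (which would give -€74).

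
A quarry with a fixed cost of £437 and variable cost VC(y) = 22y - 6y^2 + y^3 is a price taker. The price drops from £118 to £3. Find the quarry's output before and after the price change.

AVC = 22 - 6y + y^2, minimized at y = 3 where min AVC = £13. MC = 22 - 12y + 3y^2.
With P = £118 above the shutdown price, P = MC gives y = 8.
At P = £3 < min AVC = £13, price no longer covers variable cost at any output, so the firm shuts down: y = 0.

Output falls from 8 to 0 (the firm shuts down)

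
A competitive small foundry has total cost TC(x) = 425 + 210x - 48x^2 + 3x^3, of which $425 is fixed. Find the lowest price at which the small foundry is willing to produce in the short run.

$18 per unit

The firm shuts down when price falls below the minimum of average variable cost. AVC = VC/x = 210 - 48x + 3x^2.
dAVC/dx = -48 + 6x = 0 gives x = 8. min AVC = 210 - 48·8 + 3·8^2 = 18.
The firm shuts down for any P below $18.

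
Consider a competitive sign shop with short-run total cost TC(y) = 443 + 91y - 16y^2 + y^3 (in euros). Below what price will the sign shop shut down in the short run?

€27 per unit

The shutdown price is the minimum of AVC. VC = 91y - 16y^2 + y^3, so AVC = 91 - 16y + y^2.
dAVC/dy = -16 + 2y = 0 gives y = 8. min AVC = 91 - 16·8 + 8^2 = 27.
So the shutdown price is €27.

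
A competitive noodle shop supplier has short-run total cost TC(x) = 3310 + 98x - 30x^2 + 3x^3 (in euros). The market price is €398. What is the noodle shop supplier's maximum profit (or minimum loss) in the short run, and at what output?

Profit = -€310 at x = 10

AVC = 98 - 30x + 3x^2; min AVC = €23 at x = 5. Since P = €398 ≥ min AVC, the firm produces.
MC = 98 - 60x + 9x^2. Setting P = MC and taking the root on the rising branch gives x* = 10.
TR = 398·10 = 3980. TC = 3310 + 980 = 4290. Profit = 3980 − 4290 = -€310.
That loss of €310 beats the €3310 the firm would lose by shutting down; producing recovers €3000 of fixed cost.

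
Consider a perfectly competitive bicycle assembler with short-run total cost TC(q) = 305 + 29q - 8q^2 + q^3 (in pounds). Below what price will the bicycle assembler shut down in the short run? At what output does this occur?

Short-run supply begins at min AVC. From VC = 29q - 8q^2 + q^3, AVC = 29 - 8q + q^2.
dAVC/dq = -8 + 2q = 0 gives q = 4. min AVC = 29 - 8·4 + 4^2 = 13.
For P < £13 the firm produces nothing.

£13 per unit, at q = 4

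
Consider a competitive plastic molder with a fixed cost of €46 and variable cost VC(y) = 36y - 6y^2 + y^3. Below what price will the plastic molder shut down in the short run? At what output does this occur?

€27 per unit, at y = 3

The firm shuts down when price falls below the minimum of average variable cost. AVC = VC/y = 36 - 6y + y^2.
dAVC/dy = -6 + 2y = 0 gives y = 3. min AVC = 36 - 6·3 + 3^2 = 27.
So the shutdown price is €27.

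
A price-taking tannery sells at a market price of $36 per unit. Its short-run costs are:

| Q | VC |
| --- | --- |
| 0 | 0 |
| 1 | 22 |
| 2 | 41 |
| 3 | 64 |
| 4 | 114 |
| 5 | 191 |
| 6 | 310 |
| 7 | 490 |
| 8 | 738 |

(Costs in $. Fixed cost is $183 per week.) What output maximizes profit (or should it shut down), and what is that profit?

Compute π = P·Q − TC at each output: Q=0: -183; Q=1: -169; Q=2: -152; Q=3: -139; Q=4: -153; Q=5: -194; Q=6: -277; Q=7: -421; Q=8: -633.
Profit is maximized at Q = 3. AVC there is 64/3 = $21.33 ≤ P, so producing beats shutting down (which would give -$183).

Q = 3; profit = -$139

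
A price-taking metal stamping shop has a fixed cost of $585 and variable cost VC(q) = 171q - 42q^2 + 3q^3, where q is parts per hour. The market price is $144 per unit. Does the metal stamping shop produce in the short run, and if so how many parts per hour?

Strip out fixed cost: VC = 171q - 42q^2 + 3q^3. Then AVC = 171 - 42q + 3q^2 and MC = 171 - 84q + 9q^2.
AVC is minimized where dAVC/dq = -42 + 6q = 0, at q = 7; min AVC = 171 - 42·7 + 3·7^2 = $24.
Because $144 ≥ $24, revenue can cover variable cost; the firm operates.
P = MC gives 27 - 84q + 9q^2 = 0, with roots 1/3 and 9. Take the larger (rising MC): q* = 9.
Check: AVC at q = 9 is $36 ≤ P, so revenue covers variable cost.
Profit = P·q − TC = 144·9 − 909 = $387.

Produce at q = 9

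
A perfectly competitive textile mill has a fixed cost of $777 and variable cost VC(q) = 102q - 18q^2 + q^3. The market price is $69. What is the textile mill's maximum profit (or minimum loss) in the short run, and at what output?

AVC = 102 - 18q + q^2 has its minimum $21 at q = 9; price $69 clears that bar, so the firm operates.
MC = 102 - 36q + 3q^2. Setting P = MC and taking the root on the rising branch gives q* = 11.
TR = 69·11 = 759. TC = 777 + 275 = 1052. Profit = 759 − 1052 = -$293.
That loss of $293 beats the $777 the firm would lose by shutting down; producing recovers $484 of fixed cost.

Profit = -$293 at q = 11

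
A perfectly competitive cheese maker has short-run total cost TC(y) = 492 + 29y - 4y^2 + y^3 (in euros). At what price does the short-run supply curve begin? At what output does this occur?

€25 per unit, at y = 2

The shutdown price is the minimum of AVC. VC = 29y - 4y^2 + y^3, so AVC = 29 - 4y + y^2.
At the minimum of AVC, MC = AVC. MC = 29 - 8y + 3y^2; setting MC = AVC gives 2y^2 - 4y = 0, so y = 2. min AVC = 25.
For P < €25 the firm produces nothing.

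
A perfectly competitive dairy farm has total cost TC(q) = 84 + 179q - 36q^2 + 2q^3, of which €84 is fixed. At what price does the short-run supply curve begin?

€17 per unit

Short-run supply begins at min AVC. From VC = 179q - 36q^2 + 2q^3, AVC = 179 - 36q + 2q^2.
dAVC/dq = -36 + 4q = 0 gives q = 9. min AVC = 179 - 36·9 + 2·9^2 = 17.
For P < €17 the firm produces nothing.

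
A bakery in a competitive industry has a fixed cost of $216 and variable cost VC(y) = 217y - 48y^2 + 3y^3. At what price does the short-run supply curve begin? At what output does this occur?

$25 per unit, at y = 8

The firm shuts down when price falls below the minimum of average variable cost. AVC = VC/y = 217 - 48y + 3y^2.
dAVC/dy = -48 + 6y = 0 gives y = 8. min AVC = 217 - 48·8 + 3·8^2 = 25.
For P < $25 the firm produces nothing.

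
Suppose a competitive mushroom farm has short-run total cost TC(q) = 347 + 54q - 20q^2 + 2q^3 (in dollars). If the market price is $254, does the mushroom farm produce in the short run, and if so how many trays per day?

Produce at q = 10

Strip out fixed cost: VC = 54q - 20q^2 + 2q^3. Then AVC = 54 - 20q + 2q^2 and MC = 54 - 40q + 6q^2.
AVC is minimized where dAVC/dq = -20 + 4q = 0, at q = 5; min AVC = 54 - 20·5 + 2·5^2 = $4.
Because $254 ≥ $4, revenue can cover variable cost; the firm operates.
Set P = MC: 254 = 54 - 40q + 6q^2 → -200 - 40q + 6q^2 = 0. The roots are q = -10/3 and q = 10; the profit-maximizing output is on the rising part of MC, so q* = 10.
Check: AVC at q = 10 is $54 ≤ P, so revenue covers variable cost.
Profit = P·q − TC = 254·10 − 887 = $1653.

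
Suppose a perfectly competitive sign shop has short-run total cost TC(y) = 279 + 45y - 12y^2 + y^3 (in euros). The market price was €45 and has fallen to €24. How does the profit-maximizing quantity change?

AVC = 45 - 12y + y^2, minimized at y = 6 where min AVC = €9. MC = 45 - 24y + 3y^2.
With P = €45 above the shutdown price, P = MC gives y = 8.
At P = €24 ≥ min AVC, set P = MC: y = 7. The firm stays open but cuts output.

Output falls from 8 to 7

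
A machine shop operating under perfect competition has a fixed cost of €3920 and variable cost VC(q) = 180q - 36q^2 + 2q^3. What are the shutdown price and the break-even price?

Shutdown price = €18; break-even price = €348

AVC = 180 - 36q + 2q^2; minimized at q = 9, giving min AVC = €18. That is the shutdown price.
ATC = 3920/q + 180 - 36q + 2q^2. Setting dATC/dq = −3920/q^2 − 36 + 4q = 0 gives q = 14 (since 4·14^3 − 36·14^2 = 3920).
min ATC = 3920/14 + 180 − 36·14 + 2·14^2 = €348. That is the break-even price.
For €18 ≤ P < €348 the firm produces at a loss; below €18 it shuts down.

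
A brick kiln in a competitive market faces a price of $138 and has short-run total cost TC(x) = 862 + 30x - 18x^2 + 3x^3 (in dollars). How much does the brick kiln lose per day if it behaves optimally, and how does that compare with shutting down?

Profit = -$214 at x = 6

AVC = 30 - 18x + 3x^2; min AVC = $3 at x = 3. Since P = $138 ≥ min AVC, the firm produces.
MC = 30 - 36x + 9x^2. Setting P = MC and taking the root on the rising branch gives x* = 6.
TR = 138·6 = 828. TC = 862 + 180 = 1042. Profit = 828 − 1042 = -$214.
Shutting down would mean losing the fixed cost of $862, so operating at a loss of $214 is better by $648.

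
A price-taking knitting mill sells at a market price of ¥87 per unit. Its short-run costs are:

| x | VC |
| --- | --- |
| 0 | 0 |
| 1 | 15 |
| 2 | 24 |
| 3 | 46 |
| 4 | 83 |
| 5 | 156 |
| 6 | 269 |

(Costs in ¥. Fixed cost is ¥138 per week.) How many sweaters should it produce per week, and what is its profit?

x = 5; profit = ¥141

Compute π = P·x − TC at each output: x=0: -138; x=1: -66; x=2: 12; x=3: 77; x=4: 127; x=5: 141; x=6: 115.
Profit is maximized at x = 5. AVC there is 156/5 = ¥31.20 ≤ P, so producing beats shutting down (which would give -¥138).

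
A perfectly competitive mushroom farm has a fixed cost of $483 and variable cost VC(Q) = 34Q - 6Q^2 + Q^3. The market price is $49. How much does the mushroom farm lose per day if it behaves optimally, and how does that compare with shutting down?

Profit = -$383 at Q = 5

AVC = 34 - 6Q + Q^2 has its minimum $25 at Q = 3; price $49 clears that bar, so the firm operates.
MC = 34 - 12Q + 3Q^2. Setting P = MC and taking the root on the rising branch gives Q* = 5.
TR = 49·5 = 245. TC = 483 + 145 = 628. Profit = 245 − 628 = -$383.
That loss of $383 beats the $483 the firm would lose by shutting down; producing recovers $100 of fixed cost.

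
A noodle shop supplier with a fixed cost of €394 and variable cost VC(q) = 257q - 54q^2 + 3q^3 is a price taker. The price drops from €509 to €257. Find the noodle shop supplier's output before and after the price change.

AVC = 257 - 54q + 3q^2, minimized at q = 9 where min AVC = €14. MC = 257 - 108q + 9q^2.
With P = €509 above the shutdown price, P = MC gives q = 14.
At P = €257 ≥ min AVC, set P = MC: q = 12. The firm stays open but cuts output.

Output falls from 14 to 12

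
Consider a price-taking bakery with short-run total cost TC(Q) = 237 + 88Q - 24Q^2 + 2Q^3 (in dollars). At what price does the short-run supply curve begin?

$16 per unit

Short-run supply begins at min AVC. From VC = 88Q - 24Q^2 + 2Q^3, AVC = 88 - 24Q + 2Q^2.
At the minimum of AVC, MC = AVC. MC = 88 - 48Q + 6Q^2; setting MC = AVC gives 4Q^2 - 24Q = 0, so Q = 6. min AVC = 16.
The firm shuts down for any P below $16.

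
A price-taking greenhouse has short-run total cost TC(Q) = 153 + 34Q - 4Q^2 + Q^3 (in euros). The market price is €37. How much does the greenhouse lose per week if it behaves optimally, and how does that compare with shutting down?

AVC = 34 - 4Q + Q^2; min AVC = €30 at Q = 2. Since P = €37 ≥ min AVC, the firm produces.
With MC = 34 - 8Q + 3Q^2, P = MC on the upward-sloping part at Q* = 3.
TR = 37·3 = 111. TC = 153 + 93 = 246. Profit = 111 − 246 = -€135.
By producing, the firm covers all variable cost plus €18 of fixed cost; shutting down would lose the full €153.

Profit = -€135 at Q = 3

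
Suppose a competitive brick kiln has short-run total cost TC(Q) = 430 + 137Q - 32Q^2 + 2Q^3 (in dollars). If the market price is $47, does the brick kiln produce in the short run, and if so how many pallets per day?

Variable cost is VC = 137Q - 32Q^2 + 2Q^3, so AVC = VC/Q = 137 - 32Q + 2Q^2 and MC = dTC/dQ = 137 - 64Q + 6Q^2.
The AVC parabola has its vertex at Q = 32/4 = 8, where AVC = 137 - 32·8 + 2·8^2 = $9.
Because $47 ≥ $9, revenue can cover variable cost; the firm operates.
P = MC gives 90 - 64Q + 6Q^2 = 0, with roots 5/3 and 9. Take the larger (rising MC): Q* = 9.
Check: AVC at Q = 9 is $11 ≤ P, so revenue covers variable cost.
Profit = P·Q − TC = 47·9 − 529 = -$106, a loss, but smaller than the $430 fixed cost the firm would lose by shutting down.

Produce at Q = 9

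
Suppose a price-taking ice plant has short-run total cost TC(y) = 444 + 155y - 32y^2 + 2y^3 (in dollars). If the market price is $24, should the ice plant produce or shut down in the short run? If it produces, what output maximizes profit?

Shut down

Strip out fixed cost: VC = 155y - 32y^2 + 2y^3. Then AVC = 155 - 32y + 2y^2 and MC = 155 - 64y + 6y^2.
AVC hits its minimum where MC = AVC, at y = 8, giving min AVC = 155 - 32·8 + 2·8^2 = $27.
Since P = $24 < min AVC = $27, price fails to cover variable cost at any output.
Best response: produce nothing and absorb the $444 fixed cost.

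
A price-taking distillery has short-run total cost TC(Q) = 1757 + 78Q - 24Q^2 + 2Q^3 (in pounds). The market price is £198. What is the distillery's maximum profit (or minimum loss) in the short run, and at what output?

Profit = -£157 at Q = 10

AVC = 78 - 24Q + 2Q^2; min AVC = £6 at Q = 6. Since P = £198 ≥ min AVC, the firm produces.
With MC = 78 - 48Q + 6Q^2, P = MC on the upward-sloping part at Q* = 10.
TR = 198·10 = 1980. TC = 1757 + 380 = 2137. Profit = 1980 − 2137 = -£157.
Shutting down would mean losing the fixed cost of £1757, so operating at a loss of £157 is better by £1600.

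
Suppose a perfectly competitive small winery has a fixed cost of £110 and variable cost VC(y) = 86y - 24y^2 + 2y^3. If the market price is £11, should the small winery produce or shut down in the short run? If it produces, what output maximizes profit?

Variable cost is VC = 86y - 24y^2 + 2y^3, so AVC = VC/y = 86 - 24y + 2y^2 and MC = dTC/dy = 86 - 48y + 6y^2.
The AVC parabola has its vertex at y = 24/4 = 6, where AVC = 86 - 24·6 + 2·6^2 = £14.
With P < min AVC (£11 < £14), every unit sold adds to the loss.
The firm minimizes its loss by shutting down and losing only its fixed cost of £110.

Shut down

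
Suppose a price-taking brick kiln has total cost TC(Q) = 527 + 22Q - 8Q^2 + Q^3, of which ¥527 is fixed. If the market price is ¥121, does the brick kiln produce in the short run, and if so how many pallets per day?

Strip out fixed cost: VC = 22Q - 8Q^2 + Q^3. Then AVC = 22 - 8Q + Q^2 and MC = 22 - 16Q + 3Q^2.
The AVC parabola has its vertex at Q = 8/2 = 4, where AVC = 22 - 8·4 + 4^2 = ¥6.
Since P = ¥121 ≥ min AVC = ¥6, price covers variable cost and the firm should produce.
Set P = MC: 121 = 22 - 16Q + 3Q^2 → -99 - 16Q + 3Q^2 = 0. The roots are Q = -11/3 and Q = 9; the profit-maximizing output is on the rising part of MC, so Q* = 9.
Check: AVC at Q = 9 is ¥31 ≤ P, so revenue covers variable cost.
Profit = P·Q − TC = 121·9 − 806 = ¥283.

Produce at Q = 9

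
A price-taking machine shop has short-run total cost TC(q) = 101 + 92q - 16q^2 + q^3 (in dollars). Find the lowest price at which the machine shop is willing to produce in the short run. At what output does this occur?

$28 per unit, at q = 8

The firm shuts down when price falls below the minimum of average variable cost. AVC = VC/q = 92 - 16q + q^2.
At the minimum of AVC, MC = AVC. MC = 92 - 32q + 3q^2; setting MC = AVC gives 2q^2 - 16q = 0, so q = 8. min AVC = 28.
So the shutdown price is $28.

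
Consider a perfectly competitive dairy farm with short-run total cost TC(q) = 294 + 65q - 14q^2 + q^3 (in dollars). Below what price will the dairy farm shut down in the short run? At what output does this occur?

$16 per unit, at q = 7

The firm shuts down when price falls below the minimum of average variable cost. AVC = VC/q = 65 - 14q + q^2.
At the minimum of AVC, MC = AVC. MC = 65 - 28q + 3q^2; setting MC = AVC gives 2q^2 - 14q = 0, so q = 7. min AVC = 16.
For P < $16 the firm produces nothing.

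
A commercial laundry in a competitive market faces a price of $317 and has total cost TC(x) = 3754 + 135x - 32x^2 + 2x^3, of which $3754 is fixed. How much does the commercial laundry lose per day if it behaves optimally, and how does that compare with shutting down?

Profit = -$374 at x = 13

AVC = 135 - 32x + 2x^2; min AVC = $7 at x = 8. Since P = $317 ≥ min AVC, the firm produces.
MC = 135 - 64x + 6x^2. Setting P = MC and taking the root on the rising branch gives x* = 13.
TR = 317·13 = 4121. TC = 3754 + 741 = 4495. Profit = 4121 − 4495 = -$374.
Shutting down would mean losing the fixed cost of $3754, so operating at a loss of $374 is better by $3380.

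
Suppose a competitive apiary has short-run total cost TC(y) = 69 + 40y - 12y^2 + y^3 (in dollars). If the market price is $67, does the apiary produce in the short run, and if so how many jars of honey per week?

From TC, MC = TC'(y) = 40 - 24y + 3y^2 and AVC = VC/y = 40 - 12y + y^2.
AVC hits its minimum where MC = AVC, at y = 6, giving min AVC = 40 - 12·6 + 6^2 = $4.
P = $67 exceeds min AVC = $4, so the firm stays open.
Solving P = MC: -27 - 24y + 3y^2 = 0 ⇒ y = -1 or 9. On the upward-sloping branch, y* = 9.
Check: AVC at y = 9 is $13 ≤ P, so revenue covers variable cost.
Profit = P·y − TC = 67·9 − 186 = $417.

Produce at y = 9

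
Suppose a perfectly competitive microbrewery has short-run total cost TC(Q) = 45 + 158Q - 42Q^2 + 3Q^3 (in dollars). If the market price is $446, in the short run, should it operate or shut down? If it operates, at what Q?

Produce at Q = 12

Strip out fixed cost: VC = 158Q - 42Q^2 + 3Q^3. Then AVC = 158 - 42Q + 3Q^2 and MC = 158 - 84Q + 9Q^2.
AVC is minimized where dAVC/dQ = -42 + 6Q = 0, at Q = 7; min AVC = 158 - 42·7 + 3·7^2 = $11.
Since P = $446 ≥ min AVC = $11, price covers variable cost and the firm should produce.
P = MC gives -288 - 84Q + 9Q^2 = 0, with roots -8/3 and 12. Take the larger (rising MC): Q* = 12.
Check: AVC at Q = 12 is $86 ≤ P, so revenue covers variable cost.
Profit = P·Q − TC = 446·12 − 1077 = $4275.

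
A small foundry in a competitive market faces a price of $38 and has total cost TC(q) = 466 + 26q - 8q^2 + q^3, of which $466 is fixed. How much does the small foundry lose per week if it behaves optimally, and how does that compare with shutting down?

Profit = -$322 at q = 6

AVC = 26 - 8q + q^2 has its minimum $10 at q = 4; price $38 clears that bar, so the firm operates.
MC = 26 - 16q + 3q^2. Setting P = MC and taking the root on the rising branch gives q* = 6.
TR = 38·6 = 228. TC = 466 + 84 = 550. Profit = 228 − 550 = -$322.
That loss of $322 beats the $466 the firm would lose by shutting down; producing recovers $144 of fixed cost.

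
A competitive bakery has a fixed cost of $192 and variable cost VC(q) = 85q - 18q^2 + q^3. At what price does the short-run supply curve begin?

$4 per unit

The shutdown price is the minimum of AVC. VC = 85q - 18q^2 + q^3, so AVC = 85 - 18q + q^2.
dAVC/dq = -18 + 2q = 0 gives q = 9. min AVC = 85 - 18·9 + 9^2 = 4.
So the shutdown price is $4.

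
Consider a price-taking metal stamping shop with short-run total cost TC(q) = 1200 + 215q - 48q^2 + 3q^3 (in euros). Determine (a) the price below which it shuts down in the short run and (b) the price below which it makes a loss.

AVC = 215 - 48q + 3q^2; minimized at q = 8, giving min AVC = €23. That is the shutdown price.
ATC = 1200/q + 215 - 48q + 3q^2. Setting dATC/dq = −1200/q^2 − 48 + 6q = 0 gives q = 10 (since 6·10^3 − 48·10^2 = 1200).
min ATC = 1200/10 + 215 − 48·10 + 3·10^2 = €155. That is the break-even price.
Between these two prices the firm operates at a loss; above €155 it earns a profit.

Shutdown price = €23; break-even price = €155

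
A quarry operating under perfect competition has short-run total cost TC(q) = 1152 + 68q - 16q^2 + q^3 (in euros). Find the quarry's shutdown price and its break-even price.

Shutdown price = €4; break-even price = €116

AVC = 68 - 16q + q^2; minimized at q = 8, giving min AVC = €4. That is the shutdown price.
ATC = 1152/q + 68 - 16q + q^2. Setting dATC/dq = −1152/q^2 − 16 + 2q = 0 gives q = 12 (since 2·12^3 − 16·12^2 = 1152).
min ATC = 1152/12 + 68 − 16·12 + 12^2 = €116. That is the break-even price.
For €4 ≤ P < €116 the firm produces at a loss; below €4 it shuts down.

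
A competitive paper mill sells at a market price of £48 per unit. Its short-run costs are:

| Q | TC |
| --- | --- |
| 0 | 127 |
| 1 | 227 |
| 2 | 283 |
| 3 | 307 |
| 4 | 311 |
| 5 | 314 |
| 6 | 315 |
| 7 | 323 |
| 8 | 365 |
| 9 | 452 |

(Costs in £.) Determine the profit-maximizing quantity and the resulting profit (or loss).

Compute π = P·Q − TC at each output: Q=0: -127; Q=1: -179; Q=2: -187; Q=3: -163; Q=4: -119; Q=5: -74; Q=6: -27; Q=7: 13; Q=8: 19; Q=9: -20.
Profit is maximized at Q = 8. AVC there is 238/8 = £29.75 ≤ P, so producing beats shutting down (which would give -£127).

Q = 8; profit = £19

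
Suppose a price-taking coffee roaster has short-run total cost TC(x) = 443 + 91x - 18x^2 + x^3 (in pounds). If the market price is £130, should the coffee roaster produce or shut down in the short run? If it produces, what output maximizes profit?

Variable cost is VC = 91x - 18x^2 + x^3, so AVC = VC/x = 91 - 18x + x^2 and MC = dTC/dx = 91 - 36x + 3x^2.
AVC hits its minimum where MC = AVC, at x = 9, giving min AVC = 91 - 18·9 + 9^2 = £10.
P = £130 exceeds min AVC = £10, so the firm stays open.
Set P = MC: 130 = 91 - 36x + 3x^2 → -39 - 36x + 3x^2 = 0. The roots are x = -1 and x = 13; the profit-maximizing output is on the rising part of MC, so x* = 13.
Check: AVC at x = 13 is £26 ≤ P, so revenue covers variable cost.
Profit = P·x − TC = 130·13 − 781 = £909.

Produce at x = 13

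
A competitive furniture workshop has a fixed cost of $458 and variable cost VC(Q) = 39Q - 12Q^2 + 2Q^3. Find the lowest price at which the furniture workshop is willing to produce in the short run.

$21 per unit

Short-run supply begins at min AVC. From VC = 39Q - 12Q^2 + 2Q^3, AVC = 39 - 12Q + 2Q^2.
At the minimum of AVC, MC = AVC. MC = 39 - 24Q + 6Q^2; setting MC = AVC gives 4Q^2 - 12Q = 0, so Q = 3. min AVC = 21.
So the shutdown price is $21.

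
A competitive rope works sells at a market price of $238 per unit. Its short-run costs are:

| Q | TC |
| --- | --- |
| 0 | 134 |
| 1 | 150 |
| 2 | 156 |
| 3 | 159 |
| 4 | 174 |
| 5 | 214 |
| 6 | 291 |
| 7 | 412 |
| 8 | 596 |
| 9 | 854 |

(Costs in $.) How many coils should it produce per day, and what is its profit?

Compute π = P·Q − TC at each output: Q=0: -134; Q=1: 88; Q=2: 320; Q=3: 555; Q=4: 778; Q=5: 976; Q=6: 1137; Q=7: 1254; Q=8: 1308; Q=9: 1288.
Profit is maximized at Q = 8. AVC there is 462/8 = $57.75 ≤ P, so producing beats shutting down (which would give -$134).

Q = 8; profit = $1308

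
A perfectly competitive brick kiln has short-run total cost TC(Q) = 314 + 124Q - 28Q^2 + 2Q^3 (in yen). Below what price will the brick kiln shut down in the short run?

¥26 per unit

Short-run supply begins at min AVC. From VC = 124Q - 28Q^2 + 2Q^3, AVC = 124 - 28Q + 2Q^2.
dAVC/dQ = -28 + 4Q = 0 gives Q = 7. min AVC = 124 - 28·7 + 2·7^2 = 26.
The firm shuts down for any P below ¥26.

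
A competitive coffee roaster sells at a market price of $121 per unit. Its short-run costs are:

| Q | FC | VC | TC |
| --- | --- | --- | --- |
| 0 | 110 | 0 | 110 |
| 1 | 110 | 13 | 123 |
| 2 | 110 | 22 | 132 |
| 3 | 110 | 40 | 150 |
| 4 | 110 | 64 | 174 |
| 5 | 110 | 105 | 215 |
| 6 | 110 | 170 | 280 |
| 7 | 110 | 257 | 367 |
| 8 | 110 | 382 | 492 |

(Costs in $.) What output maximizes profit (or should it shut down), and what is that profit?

Q = 7; profit = $480

Tabulate TR − TC: Q=0: -110; Q=1: -2; Q=2: 110; Q=3: 213; Q=4: 310; Q=5: 390; Q=6: 446; Q=7: 480; Q=8: 476.
Profit is maximized at Q = 7. AVC there is 257/7 = $36.71 ≤ P, so producing beats shutting down (which would give -$110).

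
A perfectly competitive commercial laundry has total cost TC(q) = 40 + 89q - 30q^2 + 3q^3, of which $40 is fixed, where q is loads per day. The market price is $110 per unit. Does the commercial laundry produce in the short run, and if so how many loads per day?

Produce at q = 7

Strip out fixed cost: VC = 89q - 30q^2 + 3q^3. Then AVC = 89 - 30q + 3q^2 and MC = 89 - 60q + 9q^2.
The AVC parabola has its vertex at q = 30/6 = 5, where AVC = 89 - 30·5 + 3·5^2 = $14.
Since P = $110 ≥ min AVC = $14, price covers variable cost and the firm should produce.
Solving P = MC: -21 - 60q + 9q^2 = 0 ⇒ q = -1/3 or 7. On the upward-sloping branch, q* = 7.
Check: AVC at q = 7 is $26 ≤ P, so revenue covers variable cost.
Profit = P·q − TC = 110·7 − 222 = $548.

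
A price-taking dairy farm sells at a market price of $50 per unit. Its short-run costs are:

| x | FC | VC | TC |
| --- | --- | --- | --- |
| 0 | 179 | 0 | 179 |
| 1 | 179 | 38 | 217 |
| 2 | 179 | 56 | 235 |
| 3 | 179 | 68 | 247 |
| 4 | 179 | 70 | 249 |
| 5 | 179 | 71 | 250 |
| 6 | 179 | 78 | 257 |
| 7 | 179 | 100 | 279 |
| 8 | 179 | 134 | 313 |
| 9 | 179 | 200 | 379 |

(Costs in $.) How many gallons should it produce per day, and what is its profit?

x = 8; profit = $87

Compute π = P·x − TC at each output: x=0: -179; x=1: -167; x=2: -135; x=3: -97; x=4: -49; x=5: 0; x=6: 43; x=7: 71; x=8: 87; x=9: 71.
Profit is maximized at x = 8. AVC there is 134/8 = $16.75 ≤ P, so producing beats shutting down (which would give -$179).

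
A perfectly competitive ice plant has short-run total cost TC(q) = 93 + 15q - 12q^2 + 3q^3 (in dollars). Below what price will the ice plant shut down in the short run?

Short-run supply begins at min AVC. From VC = 15q - 12q^2 + 3q^3, AVC = 15 - 12q + 3q^2.
At the minimum of AVC, MC = AVC. MC = 15 - 24q + 9q^2; setting MC = AVC gives 6q^2 - 12q = 0, so q = 2. min AVC = 3.
So the shutdown price is $3.

$3 per unit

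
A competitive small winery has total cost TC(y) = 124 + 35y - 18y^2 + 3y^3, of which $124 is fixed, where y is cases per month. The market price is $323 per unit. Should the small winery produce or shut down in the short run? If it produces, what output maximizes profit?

Strip out fixed cost: VC = 35y - 18y^2 + 3y^3. Then AVC = 35 - 18y + 3y^2 and MC = 35 - 36y + 9y^2.
The AVC parabola has its vertex at y = 18/6 = 3, where AVC = 35 - 18·3 + 3·3^2 = $8.
Because $323 ≥ $8, revenue can cover variable cost; the firm operates.
P = MC gives -288 - 36y + 9y^2 = 0, with roots -4 and 8. Take the larger (rising MC): y* = 8.
Check: AVC at y = 8 is $83 ≤ P, so revenue covers variable cost.
Profit = P·y − TC = 323·8 − 788 = $1796.

Produce at y = 8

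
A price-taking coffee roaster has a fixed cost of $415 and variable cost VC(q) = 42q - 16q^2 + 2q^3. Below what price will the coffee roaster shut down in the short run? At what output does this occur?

$10 per unit, at q = 4

The shutdown price is the minimum of AVC. VC = 42q - 16q^2 + 2q^3, so AVC = 42 - 16q + 2q^2.
At the minimum of AVC, MC = AVC. MC = 42 - 32q + 6q^2; setting MC = AVC gives 4q^2 - 16q = 0, so q = 4. min AVC = 10.
For P < $10 the firm produces nothing.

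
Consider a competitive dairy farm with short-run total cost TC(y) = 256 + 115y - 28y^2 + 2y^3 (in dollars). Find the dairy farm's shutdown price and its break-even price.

Shutdown price = $17; break-even price = $51

AVC = 115 - 28y + 2y^2; minimized at y = 7, giving min AVC = $17. That is the shutdown price.
ATC = 256/y + 115 - 28y + 2y^2. Setting dATC/dy = −256/y^2 − 28 + 4y = 0 gives y = 8 (since 4·8^3 − 28·8^2 = 256).
min ATC = 256/8 + 115 − 28·8 + 2·8^2 = $51. That is the break-even price.
Between these two prices the firm operates at a loss; above $51 it earns a profit.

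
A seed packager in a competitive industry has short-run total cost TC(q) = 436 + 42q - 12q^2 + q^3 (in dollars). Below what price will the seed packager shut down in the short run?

$6 per unit

The shutdown price is the minimum of AVC. VC = 42q - 12q^2 + q^3, so AVC = 42 - 12q + q^2.
dAVC/dq = -12 + 2q = 0 gives q = 6. min AVC = 42 - 12·6 + 6^2 = 6.
For P < $6 the firm produces nothing.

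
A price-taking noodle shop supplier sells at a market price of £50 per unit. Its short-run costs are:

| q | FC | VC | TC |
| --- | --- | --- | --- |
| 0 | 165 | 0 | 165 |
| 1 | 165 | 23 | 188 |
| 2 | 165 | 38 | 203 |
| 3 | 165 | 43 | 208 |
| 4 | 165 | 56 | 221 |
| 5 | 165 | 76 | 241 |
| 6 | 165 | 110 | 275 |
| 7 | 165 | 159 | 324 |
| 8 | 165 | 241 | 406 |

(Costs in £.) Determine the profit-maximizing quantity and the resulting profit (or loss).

q = 7; profit = £26

Tabulate TR − TC: q=0: -165; q=1: -138; q=2: -103; q=3: -58; q=4: -21; q=5: 9; q=6: 25; q=7: 26; q=8: -6.
Profit is maximized at q = 7. AVC there is 159/7 = £22.71 ≤ P, so producing beats shutting down (which would give -£165).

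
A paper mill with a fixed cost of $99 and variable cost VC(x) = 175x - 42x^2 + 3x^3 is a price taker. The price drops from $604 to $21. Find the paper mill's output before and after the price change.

Output falls from 13 to 0 (the firm shuts down)

MC = 175 - 84x + 9x^2; the shutdown threshold is min AVC = $28 (at x = 7).
At P = $604 ≥ min AVC, set P = MC on the rising branch: x = 13.
At P = $21 < min AVC = $28, price no longer covers variable cost at any output, so the firm shuts down: x = 0.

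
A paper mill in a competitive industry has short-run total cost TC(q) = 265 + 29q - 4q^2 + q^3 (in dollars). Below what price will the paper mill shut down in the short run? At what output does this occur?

Short-run supply begins at min AVC. From VC = 29q - 4q^2 + q^3, AVC = 29 - 4q + q^2.
dAVC/dq = -4 + 2q = 0 gives q = 2. min AVC = 29 - 4·2 + 2^2 = 25.
The firm shuts down for any P below $25.

$25 per unit, at q = 2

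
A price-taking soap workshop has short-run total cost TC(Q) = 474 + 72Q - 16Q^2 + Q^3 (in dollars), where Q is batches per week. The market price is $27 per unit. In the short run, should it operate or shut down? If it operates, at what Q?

Produce at Q = 9

Strip out fixed cost: VC = 72Q - 16Q^2 + Q^3. Then AVC = 72 - 16Q + Q^2 and MC = 72 - 32Q + 3Q^2.
The AVC parabola has its vertex at Q = 16/2 = 8, where AVC = 72 - 16·8 + 8^2 = $8.
Since P = $27 ≥ min AVC = $8, price covers variable cost and the firm should produce.
Set P = MC: 27 = 72 - 32Q + 3Q^2 → 45 - 32Q + 3Q^2 = 0. The roots are Q = 5/3 and Q = 9; the profit-maximizing output is on the rising part of MC, so Q* = 9.
Check: AVC at Q = 9 is $9 ≤ P, so revenue covers variable cost.
Profit = P·Q − TC = 27·9 − 555 = -$312, a loss, but smaller than the $474 fixed cost the firm would lose by shutting down.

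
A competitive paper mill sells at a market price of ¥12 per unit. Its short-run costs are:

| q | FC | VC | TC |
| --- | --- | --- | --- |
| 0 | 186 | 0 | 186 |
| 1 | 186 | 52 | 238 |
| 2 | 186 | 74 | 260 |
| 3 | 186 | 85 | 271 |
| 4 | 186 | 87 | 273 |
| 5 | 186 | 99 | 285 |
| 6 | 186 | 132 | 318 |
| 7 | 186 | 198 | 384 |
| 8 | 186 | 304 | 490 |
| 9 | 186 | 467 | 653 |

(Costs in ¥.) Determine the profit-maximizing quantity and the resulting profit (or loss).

Tabulate TR − TC: q=0: -186; q=1: -226; q=2: -236; q=3: -235; q=4: -225; q=5: -225; q=6: -246; q=7: -300; q=8: -394; q=9: -545.
Profit is highest at q = 0. Equivalently, the lowest AVC in the table is 99/5 ≈ ¥19.80 at q = 5, and P = ¥12 falls below it — price never covers variable cost, so the firm shuts down and loses only its fixed cost.

q = 0 (shut down); profit = -¥186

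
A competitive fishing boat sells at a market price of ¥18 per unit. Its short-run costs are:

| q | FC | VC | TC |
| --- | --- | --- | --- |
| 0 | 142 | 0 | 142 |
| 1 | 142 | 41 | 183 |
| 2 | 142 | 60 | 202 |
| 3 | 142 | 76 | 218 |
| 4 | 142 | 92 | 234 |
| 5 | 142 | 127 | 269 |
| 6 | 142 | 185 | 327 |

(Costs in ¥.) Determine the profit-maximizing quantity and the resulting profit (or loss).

Compute π = P·q − TC at each output: q=0: -142; q=1: -165; q=2: -166; q=3: -164; q=4: -162; q=5: -179; q=6: -219.
Profit is highest at q = 0. Equivalently, the lowest AVC in the table is 92/4 ≈ ¥23 at q = 4, and P = ¥18 falls below it — price never covers variable cost, so the firm shuts down and loses only its fixed cost.

q = 0 (shut down); profit = -¥142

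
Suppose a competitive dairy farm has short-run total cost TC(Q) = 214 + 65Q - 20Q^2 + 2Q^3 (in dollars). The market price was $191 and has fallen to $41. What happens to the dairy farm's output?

Output falls from 9 to 6

AVC = 65 - 20Q + 2Q^2, minimized at Q = 5 where min AVC = $15. MC = 65 - 40Q + 6Q^2.
With P = $191 above the shutdown price, P = MC gives Q = 9.
At P = $41 ≥ min AVC, set P = MC: Q = 6. The firm stays open but cuts output.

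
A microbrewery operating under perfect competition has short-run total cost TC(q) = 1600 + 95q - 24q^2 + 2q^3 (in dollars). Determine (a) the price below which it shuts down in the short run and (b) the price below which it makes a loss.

Shutdown price = $23; break-even price = $215

AVC = 95 - 24q + 2q^2; minimized at q = 6, giving min AVC = $23. That is the shutdown price.
ATC = 1600/q + 95 - 24q + 2q^2. Setting dATC/dq = −1600/q^2 − 24 + 4q = 0 gives q = 10 (since 4·10^3 − 24·10^2 = 1600).
min ATC = 1600/10 + 95 − 24·10 + 2·10^2 = $215. That is the break-even price.
Between these two prices the firm operates at a loss; above $215 it earns a profit.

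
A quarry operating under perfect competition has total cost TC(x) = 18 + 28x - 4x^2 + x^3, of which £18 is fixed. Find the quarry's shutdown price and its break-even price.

Shutdown price = £24; break-even price = £31

AVC = 28 - 4x + x^2; minimized at x = 2, giving min AVC = £24. That is the shutdown price.
ATC = 18/x + 28 - 4x + x^2. Setting dATC/dx = −18/x^2 − 4 + 2x = 0 gives x = 3 (since 2·3^3 − 4·3^2 = 18).
min ATC = 18/3 + 28 − 4·3 + 3^2 = £31. That is the break-even price.
Between these two prices the firm operates at a loss; above £31 it earns a profit.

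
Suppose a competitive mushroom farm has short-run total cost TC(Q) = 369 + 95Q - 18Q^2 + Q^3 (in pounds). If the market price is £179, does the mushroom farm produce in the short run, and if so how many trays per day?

Variable cost is VC = 95Q - 18Q^2 + Q^3, so AVC = VC/Q = 95 - 18Q + Q^2 and MC = dTC/dQ = 95 - 36Q + 3Q^2.
The AVC parabola has its vertex at Q = 18/2 = 9, where AVC = 95 - 18·9 + 9^2 = £14.
Because £179 ≥ £14, revenue can cover variable cost; the firm operates.
Solving P = MC: -84 - 36Q + 3Q^2 = 0 ⇒ Q = -2 or 14. On the upward-sloping branch, Q* = 14.
Check: AVC at Q = 14 is £39 ≤ P, so revenue covers variable cost.
Profit = P·Q − TC = 179·14 − 915 = £1591.

Produce at Q = 14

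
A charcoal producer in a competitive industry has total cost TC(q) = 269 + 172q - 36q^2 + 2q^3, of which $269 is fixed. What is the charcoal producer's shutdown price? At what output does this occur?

Short-run supply begins at min AVC. From VC = 172q - 36q^2 + 2q^3, AVC = 172 - 36q + 2q^2.
At the minimum of AVC, MC = AVC. MC = 172 - 72q + 6q^2; setting MC = AVC gives 4q^2 - 36q = 0, so q = 9. min AVC = 10.
The firm shuts down for any P below $10.

$10 per unit, at q = 9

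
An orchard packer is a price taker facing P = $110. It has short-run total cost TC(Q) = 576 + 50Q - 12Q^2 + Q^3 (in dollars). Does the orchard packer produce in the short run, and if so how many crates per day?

Produce at Q = 10

Variable cost is VC = 50Q - 12Q^2 + Q^3, so AVC = VC/Q = 50 - 12Q + Q^2 and MC = dTC/dQ = 50 - 24Q + 3Q^2.
AVC hits its minimum where MC = AVC, at Q = 6, giving min AVC = 50 - 12·6 + 6^2 = $14.
Because $110 ≥ $14, revenue can cover variable cost; the firm operates.
Solving P = MC: -60 - 24Q + 3Q^2 = 0 ⇒ Q = -2 or 10. On the upward-sloping branch, Q* = 10.
Check: AVC at Q = 10 is $30 ≤ P, so revenue covers variable cost.
Profit = P·Q − TC = 110·10 − 876 = $224.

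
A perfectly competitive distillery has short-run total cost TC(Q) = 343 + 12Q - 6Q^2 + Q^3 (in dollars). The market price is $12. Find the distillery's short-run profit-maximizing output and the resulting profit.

Profit = -$311 at Q = 4

AVC = 12 - 6Q + Q^2; min AVC = $3 at Q = 3. Since P = $12 ≥ min AVC, the firm produces.
MC = 12 - 12Q + 3Q^2. Setting P = MC and taking the root on the rising branch gives Q* = 4.
TR = 12·4 = 48. TC = 343 + 16 = 359. Profit = 48 − 359 = -$311.
Shutting down would mean losing the fixed cost of $343, so operating at a loss of $311 is better by $32.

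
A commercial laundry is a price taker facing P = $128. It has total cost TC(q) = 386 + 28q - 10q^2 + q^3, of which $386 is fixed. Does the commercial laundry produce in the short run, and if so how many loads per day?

From TC, MC = TC'(q) = 28 - 20q + 3q^2 and AVC = VC/q = 28 - 10q + q^2.
The AVC parabola has its vertex at q = 10/2 = 5, where AVC = 28 - 10·5 + 5^2 = $3.
Since P = $128 ≥ min AVC = $3, price covers variable cost and the firm should produce.
P = MC gives -100 - 20q + 3q^2 = 0, with roots -10/3 and 10. Take the larger (rising MC): q* = 10.
Check: AVC at q = 10 is $28 ≤ P, so revenue covers variable cost.
Profit = P·q − TC = 128·10 − 666 = $614.

Produce at q = 10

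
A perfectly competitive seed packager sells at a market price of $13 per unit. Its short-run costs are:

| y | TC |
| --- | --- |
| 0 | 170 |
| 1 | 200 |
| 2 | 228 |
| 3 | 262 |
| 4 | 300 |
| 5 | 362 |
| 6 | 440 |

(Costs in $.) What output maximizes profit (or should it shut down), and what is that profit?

y = 0 (shut down); profit = -$170

Compute π = P·y − TC at each output: y=0: -170; y=1: -187; y=2: -202; y=3: -223; y=4: -248; y=5: -297; y=6: -362.
Profit is highest at y = 0. Equivalently, the lowest AVC in the table is 58/2 ≈ $29 at y = 2, and P = $13 falls below it — price never covers variable cost, so the firm shuts down and loses only its fixed cost.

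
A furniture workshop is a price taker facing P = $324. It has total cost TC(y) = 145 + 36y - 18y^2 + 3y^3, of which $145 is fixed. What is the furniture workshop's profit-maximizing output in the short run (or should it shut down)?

Produce at y = 8

Strip out fixed cost: VC = 36y - 18y^2 + 3y^3. Then AVC = 36 - 18y + 3y^2 and MC = 36 - 36y + 9y^2.
The AVC parabola has its vertex at y = 18/6 = 3, where AVC = 36 - 18·3 + 3·3^2 = $9.
Since P = $324 ≥ min AVC = $9, price covers variable cost and the firm should produce.
P = MC gives -288 - 36y + 9y^2 = 0, with roots -4 and 8. Take the larger (rising MC): y* = 8.
Check: AVC at y = 8 is $84 ≤ P, so revenue covers variable cost.
Profit = P·y − TC = 324·8 − 817 = $1775.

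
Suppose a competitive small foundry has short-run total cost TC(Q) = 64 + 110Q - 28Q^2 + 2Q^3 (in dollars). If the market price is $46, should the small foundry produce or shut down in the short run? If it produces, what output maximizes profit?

Produce at Q = 8

Variable cost is VC = 110Q - 28Q^2 + 2Q^3, so AVC = VC/Q = 110 - 28Q + 2Q^2 and MC = dTC/dQ = 110 - 56Q + 6Q^2.
AVC hits its minimum where MC = AVC, at Q = 7, giving min AVC = 110 - 28·7 + 2·7^2 = $12.
Because $46 ≥ $12, revenue can cover variable cost; the firm operates.
Solving P = MC: 64 - 56Q + 6Q^2 = 0 ⇒ Q = 4/3 or 8. On the upward-sloping branch, Q* = 8.
Check: AVC at Q = 8 is $14 ≤ P, so revenue covers variable cost.
Profit = P·Q − TC = 46·8 − 176 = $192.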